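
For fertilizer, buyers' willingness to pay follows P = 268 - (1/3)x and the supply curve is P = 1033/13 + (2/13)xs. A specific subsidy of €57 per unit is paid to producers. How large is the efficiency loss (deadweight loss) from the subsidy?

Pre-subsidy: 268 - (1/3)x = 1033/13 + (2/13)x gives x* = 387 and P* = 139.
With the subsidy, sellers receive Ps = Pb + 57 for each unit, where Pb is the price buyers pay.
On the curves, Pb = 268 - (1/3)x and Ps = 1033/13 + (2/13)x; the wedge Ps − Pb = 57 gives 1033/13 + (2/13)x − (268 - (1/3)x) = 57, so x' = 504.
Then Pb = 268 − (1/3)·504 = 100 and Ps = 1033/13 + (2/13)·504 = 157.
The subsidy expands output by 504 − 387 = 117 past the efficient level; on those units the gap between marginal cost and willingness to pay runs from 0 up to 57.
DWL = ½ × 57 × 117 = 3334.5.

Deadweight loss = €3334.5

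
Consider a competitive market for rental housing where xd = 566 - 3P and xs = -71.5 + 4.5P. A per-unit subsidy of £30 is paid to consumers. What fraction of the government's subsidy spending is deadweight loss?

Pre-subsidy: 566 - 3P = -71.5 + 4.5P gives P* = 85, x* = 311.
With the rebate, buyers effectively pay Pb = Ps − 30, where Ps is the price sellers receive.
Demand in terms of Ps becomes xd = 566 − 3(Ps − 30) = 656 - 3Ps. Setting this equal to supply: 656 - 3Ps = -71.5 + 4.5Ps, so Ps = 97.
Buyers pay Pb = 97 − 30 = 67; x' = -71.5 + 4.5·97 = 365.
ΔCS = ½(311 + 365)(85 − 67) = 6084; ΔPS = ½(311 + 365)(97 − 85) = 4056.
Government spending = 30 × 365 = 10950.
DWL = ½ × 30 × (365 − 311) = 810; fraction = 810 / 10950 = 27/365.

DWL / government spending = 27/365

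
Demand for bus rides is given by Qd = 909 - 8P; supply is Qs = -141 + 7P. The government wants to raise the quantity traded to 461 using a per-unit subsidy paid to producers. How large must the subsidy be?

At Q = 461, invert demand for the buyer price: Pb = (909 − 461)/8 = 56; invert supply for the seller price: Ps = (461 − (-141))/7 = 86.
The subsidy must fill the gap: s = Ps − Pb = 86 − 56 = 30.

Required subsidy s = 30 per unit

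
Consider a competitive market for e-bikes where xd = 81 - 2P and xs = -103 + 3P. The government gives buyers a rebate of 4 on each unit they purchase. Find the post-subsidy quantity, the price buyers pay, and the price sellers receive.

Pre-subsidy: 81 - 2P = -103 + 3P gives P* = 36.8, x* = 7.4.
With the rebate, buyers effectively pay Pb = Ps − 4, where Ps is the price sellers receive.
Demand in terms of Ps becomes xd = 81 − 2(Ps − 4) = 89 - 2Ps. Setting this equal to supply: 89 - 2Ps = -103 + 3Ps, so Ps = 38.4.
Buyers pay Pb = 38.4 − 4 = 34.4; x' = -103 + 3·38.4 = 12.2.

x' = 12.2; buyers pay 34.4; sellers receive 38.4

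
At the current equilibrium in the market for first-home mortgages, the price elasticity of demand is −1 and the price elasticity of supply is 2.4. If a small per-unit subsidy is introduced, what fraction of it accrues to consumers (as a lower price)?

For a small subsidy around the equilibrium, the benefit split depends on the relative slopes, which at a point are proportional to the elasticities.
Buyer share = εs/(εs + |εd|) = 2.4/(2.4 + 1) = 12/17; seller share = |εd|/(εs + |εd|) = 5/17.

Consumer share = 12/17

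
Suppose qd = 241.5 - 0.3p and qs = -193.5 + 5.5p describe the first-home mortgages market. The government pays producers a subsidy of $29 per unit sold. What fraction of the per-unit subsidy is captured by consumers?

Pre-subsidy: 241.5 - 0.3p = -193.5 + 5.5p gives p* = 75, q* = 219.
With the subsidy, sellers receive ps = pb + 29 for each unit, where pb is the price buyers pay.
Supply in terms of pb becomes qs = -193.5 + 5.5(pb + 29) = -34 + 5.5pb. Setting this equal to demand: 241.5 - 0.3pb = -34 + 5.5pb, so pb = 47.5.
Sellers receive ps = 47.5 + 29 = 76.5; q' = 241.5 − 0.3·47.5 = 227.25.
Buyers' price falls by p* − pb = 75 − 47.5 = 27.5; sellers' price rises by ps − p* = 76.5 − 75 = 1.5.
So consumers capture 27.5/29 = 55/58 of each unit of subsidy.

Consumer share = 55/58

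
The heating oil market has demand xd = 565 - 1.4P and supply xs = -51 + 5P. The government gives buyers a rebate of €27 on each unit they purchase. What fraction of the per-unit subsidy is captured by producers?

Producer share = 0.21875

Pre-subsidy: 565 - 1.4P = -51 + 5P gives P* = 96.25, x* = 430.25.
With the rebate, buyers effectively pay Pb = Ps − 27, where Ps is the price sellers receive.
Demand in terms of Ps becomes xd = 565 − 1.4(Ps − 27) = 602.8 - 1.4Ps. Setting this equal to supply: 602.8 - 1.4Ps = -51 + 5Ps, so Ps = 102.15625.
Buyers pay Pb = 102.15625 − 27 = 75.15625; x' = -51 + 5·102.15625 = 459.78125.
Buyers' price falls by P* − Pb = 96.25 − 75.15625 = 21.09375; sellers' price rises by Ps − P* = 102.15625 − 96.25 = 5.90625.
So producers capture 5.90625/27 = 0.21875 of each unit of subsidy.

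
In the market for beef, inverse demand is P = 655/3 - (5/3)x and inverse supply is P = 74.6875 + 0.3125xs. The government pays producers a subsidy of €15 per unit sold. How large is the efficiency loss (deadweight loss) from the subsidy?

Pre-subsidy: 655/3 - (5/3)x = 74.6875 + 0.3125x gives x* = 1379/19 and P* = 1850/19.
With the subsidy, sellers receive Ps = Pb + 15 for each unit, where Pb is the price buyers pay.
On the curves, Pb = 655/3 - (5/3)x and Ps = 74.6875 + 0.3125x; the wedge Ps − Pb = 15 gives 74.6875 + 0.3125x − (655/3 - (5/3)x) = 15, so x' = 1523/19.
Then Pb = 655/3 − (5/3)·(1523/19) = 1610/19 and Ps = 74.6875 + 0.3125·(1523/19) = 1895/19.
The subsidy expands output by 1523/19 − 1379/19 = 144/19 past the efficient level; on those units the gap between marginal cost and willingness to pay runs from 0 up to 15.
DWL = ½ × 15 × 144/19 = 1080/19.

Deadweight loss = 1080/19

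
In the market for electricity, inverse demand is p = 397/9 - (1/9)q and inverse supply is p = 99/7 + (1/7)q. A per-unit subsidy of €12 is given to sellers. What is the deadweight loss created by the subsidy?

Pre-subsidy: 397/9 - (1/9)q = 99/7 + (1/7)q gives q* = 118 and p* = 31.
With the subsidy, sellers receive ps = pb + 12 for each unit, where pb is the price buyers pay.
On the curves, pb = 397/9 - (1/9)q and ps = 99/7 + (1/7)q; the wedge ps − pb = 12 gives 99/7 + (1/7)q − (397/9 - (1/9)q) = 12, so q' = 165.25.
Then pb = 397/9 − (1/9)·165.25 = 25.75 and ps = 99/7 + (1/7)·165.25 = 37.75.
The subsidy expands output by 165.25 − 118 = 47.25 past the efficient level; on those units the gap between marginal cost and willingness to pay runs from 0 up to 12.
DWL = ½ × 12 × 47.25 = 283.5.

Deadweight loss = €283.5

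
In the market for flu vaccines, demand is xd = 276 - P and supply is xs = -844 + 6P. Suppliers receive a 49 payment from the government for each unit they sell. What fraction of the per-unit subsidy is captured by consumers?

Pre-subsidy: 276 - P = -844 + 6P gives P* = 160, x* = 116.
With the subsidy, sellers receive Ps = Pb + 49 for each unit, where Pb is the price buyers pay.
Supply in terms of Pb becomes xs = -844 + 6(Pb + 49) = -550 + 6Pb. Setting this equal to demand: 276 - Pb = -550 + 6Pb, so Pb = 118.
Sellers receive Ps = 118 + 49 = 167; x' = 276 − 1·118 = 158.
Buyers' price falls by P* − Pb = 160 − 118 = 42; sellers' price rises by Ps − P* = 167 − 160 = 7.
So consumers capture 42/49 = 6/7 of each unit of subsidy.

Consumer share = 6/7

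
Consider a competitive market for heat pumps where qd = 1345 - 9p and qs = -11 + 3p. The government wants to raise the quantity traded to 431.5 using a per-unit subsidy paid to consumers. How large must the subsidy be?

At q = 431.5, invert demand for the buyer price: pb = (1345 − 431.5)/9 = 101.5; invert supply for the seller price: ps = (431.5 − (-11))/3 = 147.5.
The subsidy must fill the gap: s = ps − pb = 147.5 − 101.5 = 46.

Required subsidy s = 46 per unit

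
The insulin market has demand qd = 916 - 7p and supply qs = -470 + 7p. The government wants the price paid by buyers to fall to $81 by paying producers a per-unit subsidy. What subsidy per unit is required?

Required subsidy s = $36 per unit

At a buyer price of 81, quantity demanded is 916 − 7·81 = 349.
Sellers supply 349 only when they receive ps with -470 + 7·ps = 349, i.e. ps = 117.
s = ps − pb = 117 − 81 = 36.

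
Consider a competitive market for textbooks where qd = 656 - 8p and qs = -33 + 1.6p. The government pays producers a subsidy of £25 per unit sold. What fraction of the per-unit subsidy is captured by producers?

Producer share = 5/6

Pre-subsidy: 656 - 8p = -33 + 1.6p gives p* = 3445/48, q* = 491/6.
With the subsidy, sellers receive ps = pb + 25 for each unit, where pb is the price buyers pay.
Supply in terms of pb becomes qs = -33 + 1.6(pb + 25) = 7 + 1.6pb. Setting this equal to demand: 656 - 8pb = 7 + 1.6pb, so pb = 3245/48.
Sellers receive ps = 3245/48 + 25 = 4445/48; q' = 656 − 8·(3245/48) = 691/6.
Buyers' price falls by p* − pb = 3445/48 − 3245/48 = 25/6; sellers' price rises by ps − p* = 4445/48 − 3445/48 = 125/6.
So producers capture (125/6)/25 = 5/6 of each unit of subsidy.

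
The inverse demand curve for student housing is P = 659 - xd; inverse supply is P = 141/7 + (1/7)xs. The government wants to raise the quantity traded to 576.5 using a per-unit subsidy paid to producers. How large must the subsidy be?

At x = 576.5, from the demand curve buyers pay Pb = 659 − 1·576.5 = 82.5; from the supply curve sellers need Ps = 141/7 + (1/7)·576.5 = 102.5.
The subsidy must fill the gap: s = Ps − Pb = 102.5 − 82.5 = 20.

Required subsidy s = 20 per unit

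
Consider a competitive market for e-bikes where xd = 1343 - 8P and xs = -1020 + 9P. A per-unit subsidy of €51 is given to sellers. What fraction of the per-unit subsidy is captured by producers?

Producer share = 8/17

Pre-subsidy: 1343 - 8P = -1020 + 9P gives P* = 139, x* = 231.
With the subsidy, sellers receive Ps = Pb + 51 for each unit, where Pb is the price buyers pay.
Supply in terms of Pb becomes xs = -1020 + 9(Pb + 51) = -561 + 9Pb. Setting this equal to demand: 1343 - 8Pb = -561 + 9Pb, so Pb = 112.
Sellers receive Ps = 112 + 51 = 163; x' = 1343 − 8·112 = 447.
Buyers' price falls by P* − Pb = 139 − 112 = 27; sellers' price rises by Ps − P* = 163 − 139 = 24.
So producers capture 24/51 = 8/17 of each unit of subsidy.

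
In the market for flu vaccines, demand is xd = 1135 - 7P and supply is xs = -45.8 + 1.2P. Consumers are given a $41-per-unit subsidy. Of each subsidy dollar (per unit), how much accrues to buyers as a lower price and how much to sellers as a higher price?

Pre-subsidy: 1135 - 7P = -45.8 + 1.2P gives P* = 144, x* = 127.
With the rebate, buyers effectively pay Pb = Ps − 41, where Ps is the price sellers receive.
Demand in terms of Ps becomes xd = 1135 − 7(Ps − 41) = 1422 - 7Ps. Setting this equal to supply: 1422 - 7Ps = -45.8 + 1.2Ps, so Ps = 179.
Buyers pay Pb = 179 − 41 = 138; x' = -45.8 + 1.2·179 = 169.
Buyers' price falls by P* − Pb = 144 − 138 = 6; sellers' price rises by Ps − P* = 179 − 144 = 35.

Buyers gain $6 per unit; sellers gain $35 per unit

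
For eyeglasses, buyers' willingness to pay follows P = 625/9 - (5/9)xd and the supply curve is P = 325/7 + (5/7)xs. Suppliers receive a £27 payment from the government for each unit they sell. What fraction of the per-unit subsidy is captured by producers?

Pre-subsidy: 625/9 - (5/9)x = 325/7 + (5/7)x gives x* = 18.125 and P* = 59.375.
With the subsidy, sellers receive Ps = Pb + 27 for each unit, where Pb is the price buyers pay.
On the curves, Pb = 625/9 - (5/9)x and Ps = 325/7 + (5/7)x; the wedge Ps − Pb = 27 gives 325/7 + (5/7)x − (625/9 - (5/9)x) = 27, so x' = 39.3875.
Then Pb = 625/9 − (5/9)·39.3875 = 47.5625 and Ps = 325/7 + (5/7)·39.3875 = 74.5625.
Buyers' price falls by P* − Pb = 59.375 − 47.5625 = 11.8125; sellers' price rises by Ps − P* = 74.5625 − 59.375 = 15.1875.
So producers capture 15.1875/27 = 0.5625 of each unit of subsidy.

Producer share = 0.5625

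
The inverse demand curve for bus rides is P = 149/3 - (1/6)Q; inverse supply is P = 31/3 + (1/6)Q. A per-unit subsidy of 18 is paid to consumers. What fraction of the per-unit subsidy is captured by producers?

Producer share = 0.5

Pre-subsidy: 149/3 - (1/6)Q = 31/3 + (1/6)Q gives Q* = 118 and P* = 30.
With the rebate, buyers effectively pay Pb = Ps − 18, where Ps is the price sellers receive.
On the curves, Pb = 149/3 - (1/6)Q and Ps = 31/3 + (1/6)Q; the wedge Ps − Pb = 18 gives 31/3 + (1/6)Q − (149/3 - (1/6)Q) = 18, so Q' = 172.
Then Pb = 149/3 − (1/6)·172 = 21 and Ps = 31/3 + (1/6)·172 = 39.
Buyers' price falls by P* − Pb = 30 − 21 = 9; sellers' price rises by Ps − P* = 39 − 30 = 9.
So producers capture 9/18 = 0.5 of each unit of subsidy.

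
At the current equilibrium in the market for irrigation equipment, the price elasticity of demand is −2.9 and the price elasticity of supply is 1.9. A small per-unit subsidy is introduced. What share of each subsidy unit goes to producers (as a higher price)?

Producer share = 29/48

For a small subsidy around the equilibrium, the benefit split depends on the relative slopes, which at a point are proportional to the elasticities.
Buyer share = εs/(εs + |εd|) = 1.9/(1.9 + 2.9) = 19/48; seller share = |εd|/(εs + |εd|) = 29/48.
So producers capture 29/48 of the subsidy.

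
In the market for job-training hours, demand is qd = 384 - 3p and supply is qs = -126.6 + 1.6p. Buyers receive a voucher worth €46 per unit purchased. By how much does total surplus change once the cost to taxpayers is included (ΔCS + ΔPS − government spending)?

Net change in total surplus = -€1104

Pre-subsidy: 384 - 3p = -126.6 + 1.6p gives p* = 111, q* = 51.
With the rebate, buyers effectively pay pb = ps − 46, where ps is the price sellers receive.
Demand in terms of ps becomes qd = 384 − 3(ps − 46) = 522 - 3ps. Setting this equal to supply: 522 - 3ps = -126.6 + 1.6ps, so ps = 141.
Buyers pay pb = 141 − 46 = 95; q' = -126.6 + 1.6·141 = 99.
ΔCS = ½(51 + 99)(111 − 95) = 1200; ΔPS = ½(51 + 99)(141 − 111) = 2250.
Government spending = 46 × 99 = 4554.
Net change = 1200 + 2250 − 4554 = -1104. The loss equals the DWL triangle ½·46·48.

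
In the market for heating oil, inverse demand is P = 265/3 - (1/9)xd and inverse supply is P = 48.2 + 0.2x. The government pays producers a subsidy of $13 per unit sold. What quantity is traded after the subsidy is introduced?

x' = 2391/14

Pre-subsidy: 265/3 - (1/9)x = 48.2 + 0.2x gives x* = 129 and P* = 74.
With the subsidy, sellers receive Ps = Pb + 13 for each unit, where Pb is the price buyers pay.
On the curves, Pb = 265/3 - (1/9)x and Ps = 48.2 + 0.2x; the wedge Ps − Pb = 13 gives 48.2 + 0.2x − (265/3 - (1/9)x) = 13, so x' = 2391/14.
Then Pb = 265/3 − (1/9)·(2391/14) = 971/14 and Ps = 48.2 + 0.2·(2391/14) = 1153/14.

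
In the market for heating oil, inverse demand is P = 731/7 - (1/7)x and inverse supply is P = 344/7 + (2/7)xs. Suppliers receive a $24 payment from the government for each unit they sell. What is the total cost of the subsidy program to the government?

Government cost = $4440

Pre-subsidy: 731/7 - (1/7)x = 344/7 + (2/7)x gives x* = 129 and P* = 86.
With the subsidy, sellers receive Ps = Pb + 24 for each unit, where Pb is the price buyers pay.
On the curves, Pb = 731/7 - (1/7)x and Ps = 344/7 + (2/7)x; the wedge Ps − Pb = 24 gives 344/7 + (2/7)x − (731/7 - (1/7)x) = 24, so x' = 185.
Then Pb = 731/7 − (1/7)·185 = 78 and Ps = 344/7 + (2/7)·185 = 102.
Government outlay = subsidy × quantity = 24 × 185 = 4440.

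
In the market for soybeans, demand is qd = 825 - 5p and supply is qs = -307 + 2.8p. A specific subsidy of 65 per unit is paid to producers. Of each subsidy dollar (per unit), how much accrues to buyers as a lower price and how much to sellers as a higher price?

Buyers gain 70/3 per unit; sellers gain 125/3 per unit

Pre-subsidy: 825 - 5p = -307 + 2.8p gives p* = 5660/39, q* = 3875/39.
With the subsidy, sellers receive ps = pb + 65 for each unit, where pb is the price buyers pay.
Supply in terms of pb becomes qs = -307 + 2.8(pb + 65) = -125 + 2.8pb. Setting this equal to demand: 825 - 5pb = -125 + 2.8pb, so pb = 4750/39.
Sellers receive ps = 4750/39 + 65 = 7285/39; q' = 825 − 5·(4750/39) = 8425/39.
Buyers' price falls by p* − pb = 5660/39 − 4750/39 = 70/3; sellers' price rises by ps − p* = 7285/39 − 5660/39 = 125/3.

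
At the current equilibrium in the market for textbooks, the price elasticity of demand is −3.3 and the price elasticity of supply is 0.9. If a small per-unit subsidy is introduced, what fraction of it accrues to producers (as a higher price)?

Producer share = 11/14

For a small subsidy around the equilibrium, the benefit split depends on the relative slopes, which at a point are proportional to the elasticities.
Buyer share = εs/(εs + |εd|) = 0.9/(0.9 + 3.3) = 3/14; seller share = |εd|/(εs + |εd|) = 11/14.
So producers capture 11/14 of the subsidy.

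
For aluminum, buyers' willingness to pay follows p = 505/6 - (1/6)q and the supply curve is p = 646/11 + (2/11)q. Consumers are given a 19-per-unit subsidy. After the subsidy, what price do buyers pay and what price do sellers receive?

Pre-subsidy: 505/6 - (1/6)q = 646/11 + (2/11)q gives q* = 73 and p* = 72.
With the rebate, buyers effectively pay pb = ps − 19, where ps is the price sellers receive.
On the curves, pb = 505/6 - (1/6)q and ps = 646/11 + (2/11)q; the wedge ps − pb = 19 gives 646/11 + (2/11)q − (505/6 - (1/6)q) = 19, so q' = 2933/23.
Then pb = 505/6 − (1/6)·(2933/23) = 1447/23 and ps = 646/11 + (2/11)·(2933/23) = 1884/23.

Buyers pay 1447/23; sellers receive 1884/23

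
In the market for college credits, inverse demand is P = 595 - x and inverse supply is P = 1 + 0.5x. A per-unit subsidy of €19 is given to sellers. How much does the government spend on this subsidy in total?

Pre-subsidy: 595 - x = 1 + 0.5x gives x* = 396 and P* = 199.
With the subsidy, sellers receive Ps = Pb + 19 for each unit, where Pb is the price buyers pay.
On the curves, Pb = 595 - x and Ps = 1 + 0.5x; the wedge Ps − Pb = 19 gives 1 + 0.5x − (595 - x) = 19, so x' = 1226/3.
Then Pb = 595 − 1·(1226/3) = 559/3 and Ps = 1 + 0.5·(1226/3) = 616/3.
Government outlay = subsidy × quantity = 19 × 1226/3 = 23294/3.

Government cost = 23294/3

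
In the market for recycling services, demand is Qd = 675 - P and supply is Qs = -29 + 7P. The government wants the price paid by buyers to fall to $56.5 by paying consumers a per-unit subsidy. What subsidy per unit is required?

Required subsidy s = $36 per unit

At a buyer price of 56.5, quantity demanded is 675 − 1·56.5 = 618.5.
Sellers supply 618.5 only when they receive Ps with -29 + 7·Ps = 618.5, i.e. Ps = 92.5.
s = Ps − Pb = 92.5 − 56.5 = 36.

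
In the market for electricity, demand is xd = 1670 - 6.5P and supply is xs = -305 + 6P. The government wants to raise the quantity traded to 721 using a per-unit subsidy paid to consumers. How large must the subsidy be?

At x = 721, invert demand for the buyer price: Pb = (1670 − 721)/6.5 = 146; invert supply for the seller price: Ps = (721 − (-305))/6 = 171.
The subsidy must fill the gap: s = Ps − Pb = 171 − 146 = 25.

Required subsidy s = 25 per unit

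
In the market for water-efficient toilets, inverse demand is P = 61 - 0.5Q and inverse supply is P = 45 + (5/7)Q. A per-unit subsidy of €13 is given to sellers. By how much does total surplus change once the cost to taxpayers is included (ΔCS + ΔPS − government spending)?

Net change in total surplus = -1183/17

Pre-subsidy: 61 - 0.5Q = 45 + (5/7)Q gives Q* = 224/17 and P* = 925/17.
With the subsidy, sellers receive Ps = Pb + 13 for each unit, where Pb is the price buyers pay.
On the curves, Pb = 61 - 0.5Q and Ps = 45 + (5/7)Q; the wedge Ps − Pb = 13 gives 45 + (5/7)Q − (61 - 0.5Q) = 13, so Q' = 406/17.
Then Pb = 61 − 0.5·(406/17) = 834/17 and Ps = 45 + (5/7)·(406/17) = 1055/17.
ΔCS = ½(224/17 + 406/17)(925/17 − 834/17) = 28665/289; ΔPS = ½(224/17 + 406/17)(1055/17 − 925/17) = 40950/289.
Government spending = 13 × 406/17 = 5278/17.
Net change = 28665/289 + 40950/289 − 5278/17 = -1183/17. The loss equals the DWL triangle ½·13·182/17.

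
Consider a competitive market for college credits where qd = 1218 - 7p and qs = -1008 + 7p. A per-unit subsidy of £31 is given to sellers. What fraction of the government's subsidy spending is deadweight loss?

DWL / government spending = 31/122

Pre-subsidy: 1218 - 7p = -1008 + 7p gives p* = 159, q* = 105.
With the subsidy, sellers receive ps = pb + 31 for each unit, where pb is the price buyers pay.
Supply in terms of pb becomes qs = -1008 + 7(pb + 31) = -791 + 7pb. Setting this equal to demand: 1218 - 7pb = -791 + 7pb, so pb = 143.5.
Sellers receive ps = 143.5 + 31 = 174.5; q' = 1218 − 7·143.5 = 213.5.
ΔCS = ½(105 + 213.5)(159 − 143.5) = 2468.375; ΔPS = ½(105 + 213.5)(174.5 − 159) = 2468.375.
Government spending = 31 × 213.5 = 6618.5.
DWL = ½ × 31 × (213.5 − 105) = 1681.75; fraction = 1681.75 / 6618.5 = 31/122.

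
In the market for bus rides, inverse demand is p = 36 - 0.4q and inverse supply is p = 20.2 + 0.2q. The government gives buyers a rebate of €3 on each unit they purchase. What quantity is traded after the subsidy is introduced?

Pre-subsidy: 36 - 0.4q = 20.2 + 0.2q gives q* = 79/3 and p* = 382/15.
With the rebate, buyers effectively pay pb = ps − 3, where ps is the price sellers receive.
On the curves, pb = 36 - 0.4q and ps = 20.2 + 0.2q; the wedge ps − pb = 3 gives 20.2 + 0.2q − (36 - 0.4q) = 3, so q' = 94/3.
Then pb = 36 − 0.4·(94/3) = 352/15 and ps = 20.2 + 0.2·(94/3) = 397/15.

q' = 94/3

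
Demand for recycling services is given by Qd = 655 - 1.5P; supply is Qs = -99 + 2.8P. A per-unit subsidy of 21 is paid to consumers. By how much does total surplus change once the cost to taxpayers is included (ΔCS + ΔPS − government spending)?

Net change in total surplus = -9261/43

Pre-subsidy: 655 - 1.5P = -99 + 2.8P gives P* = 7540/43, Q* = 16855/43.
With the rebate, buyers effectively pay Pb = Ps − 21, where Ps is the price sellers receive.
Demand in terms of Ps becomes Qd = 655 − 1.5(Ps − 21) = 686.5 - 1.5Ps. Setting this equal to supply: 686.5 - 1.5Ps = -99 + 2.8Ps, so Ps = 7855/43.
Buyers pay Pb = 7855/43 − 21 = 6952/43; Q' = -99 + 2.8·(7855/43) = 17737/43.
ΔCS = ½(16855/43 + 17737/43)(7540/43 − 6952/43) = 10170048/1849; ΔPS = ½(16855/43 + 17737/43)(7855/43 − 7540/43) = 5448240/1849.
Government spending = 21 × 17737/43 = 372477/43.
Net change = 10170048/1849 + 5448240/1849 − 372477/43 = -9261/43. The loss equals the DWL triangle ½·21·882/43.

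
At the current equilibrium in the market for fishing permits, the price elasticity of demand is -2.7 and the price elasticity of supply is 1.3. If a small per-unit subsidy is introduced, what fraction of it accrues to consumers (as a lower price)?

For a small subsidy around the equilibrium, the benefit split depends on the relative slopes, which at a point are proportional to the elasticities.
Buyer share = εs/(εs + |εd|) = 1.3/(1.3 + 2.7) = 0.325; seller share = |εd|/(εs + |εd|) = 0.675.

Consumer share = 0.325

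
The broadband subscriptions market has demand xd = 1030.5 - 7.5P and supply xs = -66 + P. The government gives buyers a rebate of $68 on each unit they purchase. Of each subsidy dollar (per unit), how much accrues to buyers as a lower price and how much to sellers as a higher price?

Buyers gain $8 per unit; sellers gain $60 per unit

Pre-subsidy: 1030.5 - 7.5P = -66 + P gives P* = 129, x* = 63.
With the rebate, buyers effectively pay Pb = Ps − 68, where Ps is the price sellers receive.
Demand in terms of Ps becomes xd = 1030.5 − 7.5(Ps − 68) = 1540.5 - 7.5Ps. Setting this equal to supply: 1540.5 - 7.5Ps = -66 + Ps, so Ps = 189.
Buyers pay Pb = 189 − 68 = 121; x' = -66 + 1·189 = 123.
Buyers' price falls by P* − Pb = 129 − 121 = 8; sellers' price rises by Ps − P* = 189 − 129 = 60.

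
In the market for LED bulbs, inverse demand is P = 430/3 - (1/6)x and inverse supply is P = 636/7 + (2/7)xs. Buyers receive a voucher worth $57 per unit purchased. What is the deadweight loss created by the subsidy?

Deadweight loss = $3591

Pre-subsidy: 430/3 - (1/6)x = 636/7 + (2/7)x gives x* = 116 and P* = 124.
With the rebate, buyers effectively pay Pb = Ps − 57, where Ps is the price sellers receive.
On the curves, Pb = 430/3 - (1/6)x and Ps = 636/7 + (2/7)x; the wedge Ps − Pb = 57 gives 636/7 + (2/7)x − (430/3 - (1/6)x) = 57, so x' = 242.
Then Pb = 430/3 − (1/6)·242 = 103 and Ps = 636/7 + (2/7)·242 = 160.
The subsidy expands output by 242 − 116 = 126 past the efficient level; on those units the gap between marginal cost and willingness to pay runs from 0 up to 57.
DWL = ½ × 57 × 126 = 3591.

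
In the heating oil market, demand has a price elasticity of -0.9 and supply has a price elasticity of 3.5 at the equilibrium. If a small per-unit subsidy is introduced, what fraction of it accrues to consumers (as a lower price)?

For a small subsidy around the equilibrium, the benefit split depends on the relative slopes, which at a point are proportional to the elasticities.
Buyer share = εs/(εs + |εd|) = 3.5/(3.5 + 0.9) = 35/44; seller share = |εd|/(εs + |εd|) = 9/44.

Consumer share = 35/44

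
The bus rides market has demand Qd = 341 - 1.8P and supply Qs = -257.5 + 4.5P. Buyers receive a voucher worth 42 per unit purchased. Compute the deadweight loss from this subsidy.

Deadweight loss = 1134

Pre-subsidy: 341 - 1.8P = -257.5 + 4.5P gives P* = 95, Q* = 170.
With the rebate, buyers effectively pay Pb = Ps − 42, where Ps is the price sellers receive.
Demand in terms of Ps becomes Qd = 341 − 1.8(Ps − 42) = 416.6 - 1.8Ps. Setting this equal to supply: 416.6 - 1.8Ps = -257.5 + 4.5Ps, so Ps = 107.
Buyers pay Pb = 107 − 42 = 65; Q' = -257.5 + 4.5·107 = 224.
The subsidy expands output by 224 − 170 = 54 past the efficient level; on those units the gap between marginal cost and willingness to pay runs from 0 up to 42.
DWL = ½ × 42 × 54 = 1134.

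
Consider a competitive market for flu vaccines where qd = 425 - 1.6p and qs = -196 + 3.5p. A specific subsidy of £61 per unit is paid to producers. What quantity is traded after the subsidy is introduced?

Pre-subsidy: 425 - 1.6p = -196 + 3.5p gives p* = 2070/17, q* = 3913/17.
With the subsidy, sellers receive ps = pb + 61 for each unit, where pb is the price buyers pay.
Supply in terms of pb becomes qs = -196 + 3.5(pb + 61) = 17.5 + 3.5pb. Setting this equal to demand: 425 - 1.6pb = 17.5 + 3.5pb, so pb = 4075/51.
Sellers receive ps = 4075/51 + 61 = 7186/51; q' = 425 − 1.6·(4075/51) = 15155/51.

q' = 15155/51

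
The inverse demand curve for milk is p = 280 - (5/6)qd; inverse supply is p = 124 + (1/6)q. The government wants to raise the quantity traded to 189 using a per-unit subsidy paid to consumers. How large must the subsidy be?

Required subsidy s = 33 per unit

At q = 189, from the demand curve buyers pay pb = 280 − (5/6)·189 = 122.5; from the supply curve sellers need ps = 124 + (1/6)·189 = 155.5.
The subsidy must fill the gap: s = ps − pb = 155.5 − 122.5 = 33.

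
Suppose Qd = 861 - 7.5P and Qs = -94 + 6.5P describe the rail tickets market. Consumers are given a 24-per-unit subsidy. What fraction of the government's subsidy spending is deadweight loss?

Pre-subsidy: 861 - 7.5P = -94 + 6.5P gives P* = 955/14, Q* = 9783/28.
With the rebate, buyers effectively pay Pb = Ps − 24, where Ps is the price sellers receive.
Demand in terms of Ps becomes Qd = 861 − 7.5(Ps − 24) = 1041 - 7.5Ps. Setting this equal to supply: 1041 - 7.5Ps = -94 + 6.5Ps, so Ps = 1135/14.
Buyers pay Pb = 1135/14 − 24 = 799/14; Q' = -94 + 6.5·(1135/14) = 12123/28.
ΔCS = ½(9783/28 + 12123/28)(955/14 − 799/14) = 427167/98; ΔPS = ½(9783/28 + 12123/28)(1135/14 − 955/14) = 492885/98.
Government spending = 24 × 12123/28 = 72738/7.
DWL = ½ × 24 × (12123/28 − 9783/28) = 7020/7; fraction = (7020/7) / (72738/7) = 130/1347.

DWL / government spending = 130/1347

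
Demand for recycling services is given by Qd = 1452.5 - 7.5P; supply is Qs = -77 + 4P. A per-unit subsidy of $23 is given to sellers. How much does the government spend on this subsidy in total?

Government cost = $11845

Pre-subsidy: 1452.5 - 7.5P = -77 + 4P gives P* = 133, Q* = 455.
With the subsidy, sellers receive Ps = Pb + 23 for each unit, where Pb is the price buyers pay.
Supply in terms of Pb becomes Qs = -77 + 4(Pb + 23) = 15 + 4Pb. Setting this equal to demand: 1452.5 - 7.5Pb = 15 + 4Pb, so Pb = 125.
Sellers receive Ps = 125 + 23 = 148; Q' = 1452.5 − 7.5·125 = 515.
Government outlay = subsidy × quantity = 23 × 515 = 11845.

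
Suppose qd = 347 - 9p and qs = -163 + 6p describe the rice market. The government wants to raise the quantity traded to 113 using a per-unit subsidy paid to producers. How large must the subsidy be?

At q = 113, invert demand for the buyer price: pb = (347 − 113)/9 = 26; invert supply for the seller price: ps = (113 − (-163))/6 = 46.
The subsidy must fill the gap: s = ps − pb = 46 − 26 = 20.

Required subsidy s = 20 per unit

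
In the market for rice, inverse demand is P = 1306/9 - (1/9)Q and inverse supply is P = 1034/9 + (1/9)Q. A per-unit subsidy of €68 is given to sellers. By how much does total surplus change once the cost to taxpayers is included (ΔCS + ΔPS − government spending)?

Pre-subsidy: 1306/9 - (1/9)Q = 1034/9 + (1/9)Q gives Q* = 136 and P* = 130.
With the subsidy, sellers receive Ps = Pb + 68 for each unit, where Pb is the price buyers pay.
On the curves, Pb = 1306/9 - (1/9)Q and Ps = 1034/9 + (1/9)Q; the wedge Ps − Pb = 68 gives 1034/9 + (1/9)Q − (1306/9 - (1/9)Q) = 68, so Q' = 442.
Then Pb = 1306/9 − (1/9)·442 = 96 and Ps = 1034/9 + (1/9)·442 = 164.
ΔCS = ½(136 + 442)(130 − 96) = 9826; ΔPS = ½(136 + 442)(164 − 130) = 9826.
Government spending = 68 × 442 = 30056.
Net change = 9826 + 9826 − 30056 = -10404. The loss equals the DWL triangle ½·68·306.

Net change in total surplus = -€10404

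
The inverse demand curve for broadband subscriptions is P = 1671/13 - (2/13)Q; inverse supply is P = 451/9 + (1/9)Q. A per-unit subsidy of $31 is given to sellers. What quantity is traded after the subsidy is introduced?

Pre-subsidy: 1671/13 - (2/13)Q = 451/9 + (1/9)Q gives Q* = 296 and P* = 83.
With the subsidy, sellers receive Ps = Pb + 31 for each unit, where Pb is the price buyers pay.
On the curves, Pb = 1671/13 - (2/13)Q and Ps = 451/9 + (1/9)Q; the wedge Ps − Pb = 31 gives 451/9 + (1/9)Q − (1671/13 - (2/13)Q) = 31, so Q' = 413.
Then Pb = 1671/13 − (2/13)·413 = 65 and Ps = 451/9 + (1/9)·413 = 96.

Q' = 413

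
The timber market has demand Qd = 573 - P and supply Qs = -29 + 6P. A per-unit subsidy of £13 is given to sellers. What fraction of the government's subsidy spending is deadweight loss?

Pre-subsidy: 573 - P = -29 + 6P gives P* = 86, Q* = 487.
With the subsidy, sellers receive Ps = Pb + 13 for each unit, where Pb is the price buyers pay.
Supply in terms of Pb becomes Qs = -29 + 6(Pb + 13) = 49 + 6Pb. Setting this equal to demand: 573 - Pb = 49 + 6Pb, so Pb = 524/7.
Sellers receive Ps = 524/7 + 13 = 615/7; Q' = 573 − 1·(524/7) = 3487/7.
ΔCS = ½(487 + 3487/7)(86 − 524/7) = 268944/49; ΔPS = ½(487 + 3487/7)(615/7 − 86) = 44824/49.
Government spending = 13 × 3487/7 = 45331/7.
DWL = ½ × 13 × (3487/7 − 487) = 507/7; fraction = (507/7) / (45331/7) = 39/3487.

DWL / government spending = 39/3487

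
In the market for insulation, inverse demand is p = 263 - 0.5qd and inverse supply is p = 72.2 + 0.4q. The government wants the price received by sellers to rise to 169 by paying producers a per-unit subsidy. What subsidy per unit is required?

At a seller price of 169, quantity supplied is -180.5 + 2.5·169 = 242.
Buyers absorb 242 only when they pay pb = 263 − 0.5·242 = 142.
s = ps − pb = 169 − 142 = 27.

Required subsidy s = 27 per unit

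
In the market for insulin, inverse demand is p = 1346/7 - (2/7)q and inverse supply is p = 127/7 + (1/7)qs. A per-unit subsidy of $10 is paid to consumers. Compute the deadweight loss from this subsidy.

Pre-subsidy: 1346/7 - (2/7)q = 127/7 + (1/7)q gives q* = 1219/3 and p* = 1600/21.
With the rebate, buyers effectively pay pb = ps − 10, where ps is the price sellers receive.
On the curves, pb = 1346/7 - (2/7)q and ps = 127/7 + (1/7)q; the wedge ps − pb = 10 gives 127/7 + (1/7)q − (1346/7 - (2/7)q) = 10, so q' = 1289/3.
Then pb = 1346/7 − (2/7)·(1289/3) = 1460/21 and ps = 127/7 + (1/7)·(1289/3) = 1670/21.
The subsidy expands output by 1289/3 − 1219/3 = 70/3 past the efficient level; on those units the gap between marginal cost and willingness to pay runs from 0 up to 10.
DWL = ½ × 10 × 70/3 = 350/3.

Deadweight loss = 350/3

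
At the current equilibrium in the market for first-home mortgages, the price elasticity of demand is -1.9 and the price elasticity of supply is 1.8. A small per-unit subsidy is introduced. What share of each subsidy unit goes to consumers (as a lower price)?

Consumer share = 18/37

For a small subsidy around the equilibrium, the benefit split depends on the relative slopes, which at a point are proportional to the elasticities.
Buyer share = εs/(εs + |εd|) = 1.8/(1.8 + 1.9) = 18/37; seller share = |εd|/(εs + |εd|) = 19/37.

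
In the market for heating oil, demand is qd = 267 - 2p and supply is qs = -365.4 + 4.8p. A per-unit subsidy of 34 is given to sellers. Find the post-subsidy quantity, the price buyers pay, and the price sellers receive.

q' = 129; buyers pay 69; sellers receive 103

Pre-subsidy: 267 - 2p = -365.4 + 4.8p gives p* = 93, q* = 81.
With the subsidy, sellers receive ps = pb + 34 for each unit, where pb is the price buyers pay.
Supply in terms of pb becomes qs = -365.4 + 4.8(pb + 34) = -202.2 + 4.8pb. Setting this equal to demand: 267 - 2pb = -202.2 + 4.8pb, so pb = 69.
Sellers receive ps = 69 + 34 = 103; q' = 267 − 2·69 = 129.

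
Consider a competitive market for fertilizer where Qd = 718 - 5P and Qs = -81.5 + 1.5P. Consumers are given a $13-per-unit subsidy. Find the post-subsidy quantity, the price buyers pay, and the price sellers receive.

Q' = 118; buyers pay $120; sellers receive $133

Pre-subsidy: 718 - 5P = -81.5 + 1.5P gives P* = 123, Q* = 103.
With the rebate, buyers effectively pay Pb = Ps − 13, where Ps is the price sellers receive.
Demand in terms of Ps becomes Qd = 718 − 5(Ps − 13) = 783 - 5Ps. Setting this equal to supply: 783 - 5Ps = -81.5 + 1.5Ps, so Ps = 133.
Buyers pay Pb = 133 − 13 = 120; Q' = -81.5 + 1.5·133 = 118.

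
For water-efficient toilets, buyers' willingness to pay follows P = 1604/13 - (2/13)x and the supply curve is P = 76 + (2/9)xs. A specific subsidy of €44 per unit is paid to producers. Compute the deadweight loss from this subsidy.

Pre-subsidy: 1604/13 - (2/13)x = 76 + (2/9)x gives x* = 126 and P* = 104.
With the subsidy, sellers receive Ps = Pb + 44 for each unit, where Pb is the price buyers pay.
On the curves, Pb = 1604/13 - (2/13)x and Ps = 76 + (2/9)x; the wedge Ps − Pb = 44 gives 76 + (2/9)x − (1604/13 - (2/13)x) = 44, so x' = 243.
Then Pb = 1604/13 − (2/13)·243 = 86 and Ps = 76 + (2/9)·243 = 130.
The subsidy expands output by 243 − 126 = 117 past the efficient level; on those units the gap between marginal cost and willingness to pay runs from 0 up to 44.
DWL = ½ × 44 × 117 = 2574.

Deadweight loss = €2574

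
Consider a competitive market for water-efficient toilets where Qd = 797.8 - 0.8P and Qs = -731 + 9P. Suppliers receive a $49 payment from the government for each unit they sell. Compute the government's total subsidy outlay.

Pre-subsidy: 797.8 - 0.8P = -731 + 9P gives P* = 156, Q* = 673.
With the subsidy, sellers receive Ps = Pb + 49 for each unit, where Pb is the price buyers pay.
Supply in terms of Pb becomes Qs = -731 + 9(Pb + 49) = -290 + 9Pb. Setting this equal to demand: 797.8 - 0.8Pb = -290 + 9Pb, so Pb = 111.
Sellers receive Ps = 111 + 49 = 160; Q' = 797.8 − 0.8·111 = 709.
Government outlay = subsidy × quantity = 49 × 709 = 34741.

Government cost = $34741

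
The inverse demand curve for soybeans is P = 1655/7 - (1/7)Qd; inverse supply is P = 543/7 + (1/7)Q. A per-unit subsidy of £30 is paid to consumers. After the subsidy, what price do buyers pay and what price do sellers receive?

Buyers pay £142; sellers receive £172

Pre-subsidy: 1655/7 - (1/7)Q = 543/7 + (1/7)Q gives Q* = 556 and P* = 157.
With the rebate, buyers effectively pay Pb = Ps − 30, where Ps is the price sellers receive.
On the curves, Pb = 1655/7 - (1/7)Q and Ps = 543/7 + (1/7)Q; the wedge Ps − Pb = 30 gives 543/7 + (1/7)Q − (1655/7 - (1/7)Q) = 30, so Q' = 661.
Then Pb = 1655/7 − (1/7)·661 = 142 and Ps = 543/7 + (1/7)·661 = 172.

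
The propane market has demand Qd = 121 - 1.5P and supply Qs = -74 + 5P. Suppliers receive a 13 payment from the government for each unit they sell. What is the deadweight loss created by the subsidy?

Pre-subsidy: 121 - 1.5P = -74 + 5P gives P* = 30, Q* = 76.
With the subsidy, sellers receive Ps = Pb + 13 for each unit, where Pb is the price buyers pay.
Supply in terms of Pb becomes Qs = -74 + 5(Pb + 13) = -9 + 5Pb. Setting this equal to demand: 121 - 1.5Pb = -9 + 5Pb, so Pb = 20.
Sellers receive Ps = 20 + 13 = 33; Q' = 121 − 1.5·20 = 91.
The subsidy expands output by 91 − 76 = 15 past the efficient level; on those units the gap between marginal cost and willingness to pay runs from 0 up to 13.
DWL = ½ × 13 × 15 = 97.5.

Deadweight loss = 97.5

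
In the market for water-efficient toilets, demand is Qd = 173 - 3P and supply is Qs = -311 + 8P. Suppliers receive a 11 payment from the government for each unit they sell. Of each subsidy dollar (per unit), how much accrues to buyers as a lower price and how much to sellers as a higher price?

Buyers gain 8 per unit; sellers gain 3 per unit

Pre-subsidy: 173 - 3P = -311 + 8P gives P* = 44, Q* = 41.
With the subsidy, sellers receive Ps = Pb + 11 for each unit, where Pb is the price buyers pay.
Supply in terms of Pb becomes Qs = -311 + 8(Pb + 11) = -223 + 8Pb. Setting this equal to demand: 173 - 3Pb = -223 + 8Pb, so Pb = 36.
Sellers receive Ps = 36 + 11 = 47; Q' = 173 − 3·36 = 65.
Buyers' price falls by P* − Pb = 44 − 36 = 8; sellers' price rises by Ps − P* = 47 − 44 = 3.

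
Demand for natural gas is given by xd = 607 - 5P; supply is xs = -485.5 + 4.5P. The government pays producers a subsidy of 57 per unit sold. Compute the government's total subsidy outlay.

Pre-subsidy: 607 - 5P = -485.5 + 4.5P gives P* = 115, x* = 32.
With the subsidy, sellers receive Ps = Pb + 57 for each unit, where Pb is the price buyers pay.
Supply in terms of Pb becomes xs = -485.5 + 4.5(Pb + 57) = -229 + 4.5Pb. Setting this equal to demand: 607 - 5Pb = -229 + 4.5Pb, so Pb = 88.
Sellers receive Ps = 88 + 57 = 145; x' = 607 − 5·88 = 167.
Government outlay = subsidy × quantity = 57 × 167 = 9519.

Government cost = 9519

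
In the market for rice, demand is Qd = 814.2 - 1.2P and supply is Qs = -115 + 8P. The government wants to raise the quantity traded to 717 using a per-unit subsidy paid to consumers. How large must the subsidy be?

At Q = 717, invert demand for the buyer price: Pb = (814.2 − 717)/1.2 = 81; invert supply for the seller price: Ps = (717 − (-115))/8 = 104.
The subsidy must fill the gap: s = Ps − Pb = 104 − 81 = 23.

Required subsidy s = 23 per unit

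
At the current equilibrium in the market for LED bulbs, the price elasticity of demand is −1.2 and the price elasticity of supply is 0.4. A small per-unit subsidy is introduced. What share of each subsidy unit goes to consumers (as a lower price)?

For a small subsidy around the equilibrium, the benefit split depends on the relative slopes, which at a point are proportional to the elasticities.
Buyer share = εs/(εs + |εd|) = 0.4/(0.4 + 1.2) = 0.25; seller share = |εd|/(εs + |εd|) = 0.75.

Consumer share = 0.25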